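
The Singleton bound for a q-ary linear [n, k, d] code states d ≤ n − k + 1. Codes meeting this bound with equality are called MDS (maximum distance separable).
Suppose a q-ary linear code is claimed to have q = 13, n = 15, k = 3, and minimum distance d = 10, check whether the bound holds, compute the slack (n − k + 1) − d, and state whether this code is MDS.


Singleton RHS = n − k + 1 = 13, slack = 3, bound satisfied, not MDS.

Singleton bound: d ≤ n − k + 1.
Here n = 15, k = 3, so n − k + 1 = 13.
Given d = 10, check d ≤ 13: YES.
Slack = (n − k + 1) − d = 3.
The code is NOT MDS (slack = 3 > 0).
Description: the claimed parameters are [15, 3, 10]_13; such a code would be non-MDS.


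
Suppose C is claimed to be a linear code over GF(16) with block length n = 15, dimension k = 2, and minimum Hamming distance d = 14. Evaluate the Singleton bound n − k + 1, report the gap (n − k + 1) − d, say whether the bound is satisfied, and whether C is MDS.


Singleton RHS = n − k + 1 = 14, slack = 0, bound satisfied, MDS.

Singleton bound: d ≤ n − k + 1.
Here n = 15, k = 2, so n − k + 1 = 14.
Given d = 14, check d ≤ 14: YES.
Slack = (n − k + 1) − d = 0.
The code is MDS (slack = 0).
Description: the claimed parameters are [15, 2, 14]_16; such a code would be MDS (meets Singleton bound).


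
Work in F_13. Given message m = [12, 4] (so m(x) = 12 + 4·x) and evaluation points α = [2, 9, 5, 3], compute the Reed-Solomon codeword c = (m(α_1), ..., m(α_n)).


c = [7, 9, 6, 11]

Message polynomial: m(x) = 12 + 4·x (mod 13).
For each evaluation point α_i, compute m(α_i) mod 13:
  α_1 = 2: Horner steps 4 → 7, so m(2) = 7.
  α_2 = 9: Horner steps 4 → 9, so m(9) = 9.
  α_3 = 5: Horner steps 4 → 6, so m(5) = 6.
  α_4 = 3: Horner steps 4 → 11, so m(3) = 11.
Codeword c = [7, 9, 6, 11] ∈ F_13^4.


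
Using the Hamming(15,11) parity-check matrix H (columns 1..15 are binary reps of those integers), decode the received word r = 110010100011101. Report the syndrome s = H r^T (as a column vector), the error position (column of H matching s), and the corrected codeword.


s = (0, 1, 0, 0)^T, error position = 4, corrected codeword c = 110110100011101

Compute s = H r^T mod 2 one row at a time:
  s_1 = 0 + 0 + 0 + 1 + 1 + 1 + 0 + 1 = 4 ≡ 0 (mod 2).
  s_2 = 0 + 1 + 0 + 1 + 1 + 1 + 0 + 1 = 5 ≡ 1 (mod 2).
  s_3 = 1 + 0 + 0 + 1 + 0 + 1 + 0 + 1 = 4 ≡ 0 (mod 2).
  s_4 = 1 + 0 + 1 + 1 + 0 + 1 + 1 + 1 = 6 ≡ 0 (mod 2).
s = (0, 1, 0, 0)^T — this equals column 4 of H (binary 0100), so error is at position 4.
Correct: flip bit 4 of r = 110010100011101 to get c = 110110100011101.


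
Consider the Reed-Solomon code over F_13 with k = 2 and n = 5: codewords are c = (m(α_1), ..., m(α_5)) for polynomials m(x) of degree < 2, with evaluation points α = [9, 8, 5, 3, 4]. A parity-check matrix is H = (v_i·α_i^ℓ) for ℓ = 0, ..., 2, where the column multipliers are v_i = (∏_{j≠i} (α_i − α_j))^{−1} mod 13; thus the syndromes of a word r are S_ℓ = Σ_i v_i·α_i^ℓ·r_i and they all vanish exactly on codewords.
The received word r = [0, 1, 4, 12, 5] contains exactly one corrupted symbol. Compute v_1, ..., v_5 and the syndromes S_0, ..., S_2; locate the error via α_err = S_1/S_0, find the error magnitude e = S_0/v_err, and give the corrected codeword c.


S = (4, 12, 10), error at position 4, error magnitude e = 6, c = [0, 1, 4, 6, 5].

Step 1: column multipliers v_i = (∏_{j≠i}(α_i − α_j))^{−1} mod 13.
  i = 1 (α = 9): (9−8)(9−5)(9−3)(9−4) = 1·4·6·5 = 120 ≡ 3, so v_1 = 3^{−1} = 9 (mod 13).
  i = 2 (α = 8): (8−9)(8−5)(8−3)(8−4) = (−1)·3·5·4 = −60 ≡ 5, so v_2 = 5^{−1} = 8 (mod 13).
  i = 3 (α = 5): (5−9)(5−8)(5−3)(5−4) = (−4)·(−3)·2·1 = 24 ≡ 11, so v_3 = 11^{−1} = 6 (mod 13).
  i = 4 (α = 3): (3−9)(3−8)(3−5)(3−4) = (−6)·(−5)·(−2)·(−1) = 60 ≡ 8, so v_4 = 8^{−1} = 5 (mod 13).
  i = 5 (α = 4): (4−9)(4−8)(4−5)(4−3) = (−5)·(−4)·(−1)·1 = −20 ≡ 6, so v_5 = 6^{−1} = 11 (mod 13).
  v = [9, 8, 6, 5, 11].
Step 2: syndromes of r = [0, 1, 4, 12, 5] (all sums mod 13).
  S_0 = Σ v_i r_i = 9·0 + 8·1 + 6·4 + 5·12 + 11·5 = 147 ≡ 4.
  S_1 = Σ v_i α_i r_i = 9·9·0 + 8·8·1 + 6·5·4 + 5·3·12 + 11·4·5 = 584 ≡ 12.
  α_i^2 mod 13 = [3, 12, 12, 9, 3].
  S_2 = Σ v_i α_i^2 r_i = 9·3·0 + 8·12·1 + 6·12·4 + 5·9·12 + 11·3·5 = 1089 ≡ 10.
  S = (4, 12, 10) ≠ 0, so r is not a codeword (an error is present).
Step 3: locate the error. For a single error e at position i, S_ℓ = v_i·e·α_i^ℓ, so α_err = S_1/S_0.
  S_0^{−1} = 4^{−1} = 10 (mod 13), so α_err = 12·10 = 120 ≡ 3 = α_4. Error position i = 4.
  Consistency check: S_2/S_1 = 10·12 = 120 ≡ 3 = α_err ✓ (single-error assumption holds).
Step 4: error magnitude e = S_0/v_4 = S_0·∏_{j≠4}(α_4 − α_j) = 4·8 = 32 ≡ 6 (mod 13).
Step 5: correct position 4: c_4 = r_4 − e = 12 − 6 ≡ 6 (mod 13). Hence c = [0, 1, 4, 6, 5].
  Check: interpolating c through the α_i gives m(x) = 9 + 12·x (degree < 2) with m(α_i) = c_i for every i, so c is indeed a codeword.


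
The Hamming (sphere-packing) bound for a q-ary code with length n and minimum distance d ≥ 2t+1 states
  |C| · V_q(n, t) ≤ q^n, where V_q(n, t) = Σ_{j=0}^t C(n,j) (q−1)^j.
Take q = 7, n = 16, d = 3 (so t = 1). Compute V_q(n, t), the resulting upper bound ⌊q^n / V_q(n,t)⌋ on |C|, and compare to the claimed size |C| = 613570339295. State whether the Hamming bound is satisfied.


V_q(n, t) = 97, q^n = 33232930569601, Hamming bound = 342607531645, |C| = 613570339295 > bound (violated).

Step 1: Compute V_q(n, t) = Σ_{j=0}^1 C(n, j) (q−1)^j.
  j = 0: C(16,0)·(6)^0 = 1·1 = 1.
  j = 1: C(16,1)·(6)^1 = 16·6 = 96.
  V_q(n, t) = 1 + 96 = 97.
Step 2: q^n = 7^16 = 33232930569601.
Step 3: Hamming bound ⌊q^n / V_q(n,t)⌋ = ⌊33232930569601/97⌋ = 342607531645.
Step 4: Compare |C| = 613570339295 to 342607531645: violated.
The claimed |C| lies above the Hamming bound, so no 7-ary code of length 16 with d ≥ 3 can have 613570339295 codewords.


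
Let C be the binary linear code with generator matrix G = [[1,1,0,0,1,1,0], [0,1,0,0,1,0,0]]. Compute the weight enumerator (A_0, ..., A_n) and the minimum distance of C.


Weight distribution: A_0 = 1, A_2 = 2, A_4 = 1. Minimum distance d = 2.

Enumerate all 2^2 = 4 messages m ∈ F_2^2.
For each, compute codeword c = mG in F_2^7, then tally its weight.
  m = 00 → c = 0000000, weight = 0.
  m = 10 → c = 1100110, weight = 4.
  m = 01 → c = 0100100, weight = 2.
  m = 11 → c = 1000010, weight = 2.
Tally weights:
  weight 0: 1 codewords.
  weight 2: 2 codewords.
  weight 4: 1 codewords.
Minimum distance d = smallest w > 0 with A_w > 0 = 2.
Sanity: Σ A_w = 4 = 2^2 = 4 ✓.


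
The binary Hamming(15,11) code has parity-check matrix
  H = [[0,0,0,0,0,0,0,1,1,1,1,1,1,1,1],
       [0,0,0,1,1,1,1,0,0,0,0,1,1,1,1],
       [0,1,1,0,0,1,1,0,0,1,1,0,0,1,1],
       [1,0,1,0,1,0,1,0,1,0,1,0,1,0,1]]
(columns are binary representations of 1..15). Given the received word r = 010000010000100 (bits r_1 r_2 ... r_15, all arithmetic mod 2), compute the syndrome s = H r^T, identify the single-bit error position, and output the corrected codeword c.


s = (0, 1, 1, 1)^T, error position = 7, corrected codeword c = 010000110000100

Compute s = H r^T mod 2 one row at a time:
  s_1 = 1 + 0 + 0 + 0 + 0 + 1 + 0 + 0 = 2 ≡ 0 (mod 2).
  s_2 = 0 + 0 + 0 + 0 + 0 + 1 + 0 + 0 = 1 ≡ 1 (mod 2).
  s_3 = 1 + 0 + 0 + 0 + 0 + 0 + 0 + 0 = 1 ≡ 1 (mod 2).
  s_4 = 0 + 0 + 0 + 0 + 0 + 0 + 1 + 0 = 1 ≡ 1 (mod 2).
s = (0, 1, 1, 1)^T — this equals column 7 of H (binary 0111), so error is at position 7.
Correct: flip bit 7 of r = 010000010000100 to get c = 010000110000100.


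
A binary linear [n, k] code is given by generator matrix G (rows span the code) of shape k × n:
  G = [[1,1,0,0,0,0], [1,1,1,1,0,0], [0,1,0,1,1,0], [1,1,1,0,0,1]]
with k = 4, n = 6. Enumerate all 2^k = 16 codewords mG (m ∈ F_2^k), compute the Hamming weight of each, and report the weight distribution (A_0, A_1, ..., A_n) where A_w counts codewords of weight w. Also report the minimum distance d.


Weight distribution: A_0 = 1, A_2 = 4, A_3 = 6, A_4 = 3, A_5 = 2. Minimum distance d = 2.

Enumerate all 2^4 = 16 messages m ∈ F_2^4.
For each, compute codeword c = mG in F_2^6, then tally its weight.
  m = 0000 → c = 000000, weight = 0.
  m = 1000 → c = 110000, weight = 2.
  m = 0100 → c = 111100, weight = 4.
  m = 1100 → c = 001100, weight = 2.
  m = 0010 → c = 010110, weight = 3.
  m = 1010 → c = 100110, weight = 3.
  m = 0110 → c = 101010, weight = 3.
  m = 1110 → c = 011010, weight = 3.
  m = 0001 → c = 111001, weight = 4.
  m = 1001 → c = 001001, weight = 2.
  m = 0101 → c = 000101, weight = 2.
  m = 1101 → c = 110101, weight = 4.
  m = 0011 → c = 101111, weight = 5.
  m = 1011 → c = 011111, weight = 5.
  m = 0111 → c = 010011, weight = 3.
  m = 1111 → c = 100011, weight = 3.
Tally weights:
  weight 0: 1 codewords.
  weight 2: 4 codewords.
  weight 3: 6 codewords.
  weight 4: 3 codewords.
  weight 5: 2 codewords.
Minimum distance d = smallest w > 0 with A_w > 0 = 2.
Sanity: Σ A_w = 16 = 2^4 = 16 ✓.


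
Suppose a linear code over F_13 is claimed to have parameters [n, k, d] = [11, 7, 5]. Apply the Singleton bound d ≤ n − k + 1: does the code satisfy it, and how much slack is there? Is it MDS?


Singleton RHS = n − k + 1 = 5, slack = 0, bound satisfied, MDS.

Singleton bound: d ≤ n − k + 1.
Here n = 11, k = 7, so n − k + 1 = 5.
Given d = 5, check d ≤ 5: YES.
Slack = (n − k + 1) − d = 0.
The code is MDS (slack = 0).
Description: the claimed parameters are [11, 7, 5]_13; such a code would be MDS (meets Singleton bound).


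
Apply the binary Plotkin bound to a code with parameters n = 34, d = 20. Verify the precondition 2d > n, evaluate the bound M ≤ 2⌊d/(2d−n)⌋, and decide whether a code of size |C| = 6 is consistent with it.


Plotkin bound M ≤ 6; given |C| = 6 ≤ bound (satisfied).

Check applicability: 2d = 40, n = 34.
2d − n = 6 > 0, so Plotkin applies.
Compute d/(2d−n) = 20/6 ≈ 3.3333.
⌊d/(2d−n)⌋ = 3.
Plotkin bound: M ≤ 2·3 = 6.
Given |C| = 6, check: satisfied.
This |C| is at the Plotkin bound.


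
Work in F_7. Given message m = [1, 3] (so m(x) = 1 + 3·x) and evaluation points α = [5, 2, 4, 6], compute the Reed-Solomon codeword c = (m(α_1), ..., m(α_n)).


c = [2, 0, 6, 5]

Message polynomial: m(x) = 1 + 3·x (mod 7).
For each evaluation point α_i, compute m(α_i) mod 7:
  α_1 = 5: Horner steps 3 → 2, so m(5) = 2.
  α_2 = 2: Horner steps 3 → 0, so m(2) = 0.
  α_3 = 4: Horner steps 3 → 6, so m(4) = 6.
  α_4 = 6: Horner steps 3 → 5, so m(6) = 5.
Codeword c = [2, 0, 6, 5] ∈ F_7^4.


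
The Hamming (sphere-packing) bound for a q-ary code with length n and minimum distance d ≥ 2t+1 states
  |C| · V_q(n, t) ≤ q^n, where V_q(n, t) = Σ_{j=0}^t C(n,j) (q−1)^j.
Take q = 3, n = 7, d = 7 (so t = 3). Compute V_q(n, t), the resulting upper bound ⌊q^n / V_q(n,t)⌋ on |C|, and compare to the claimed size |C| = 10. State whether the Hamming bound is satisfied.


V_q(n, t) = 379, q^n = 2187, Hamming bound = 5, |C| = 10 > bound (violated).

Step 1: Compute V_q(n, t) = Σ_{j=0}^3 C(n, j) (q−1)^j.
  j = 0: C(7,0)·(2)^0 = 1·1 = 1.
  j = 1: C(7,1)·(2)^1 = 7·2 = 14.
  j = 2: C(7,2)·(2)^2 = 21·4 = 84.
  j = 3: C(7,3)·(2)^3 = 35·8 = 280.
  V_q(n, t) = 1 + 14 + 84 + 280 = 379.
Step 2: q^n = 3^7 = 2187.
Step 3: Hamming bound ⌊q^n / V_q(n,t)⌋ = ⌊2187/379⌋ = 5.
Step 4: Compare |C| = 10 to 5: violated.
The claimed |C| lies above the Hamming bound, so no 3-ary code of length 7 with d ≥ 7 can have 10 codewords.


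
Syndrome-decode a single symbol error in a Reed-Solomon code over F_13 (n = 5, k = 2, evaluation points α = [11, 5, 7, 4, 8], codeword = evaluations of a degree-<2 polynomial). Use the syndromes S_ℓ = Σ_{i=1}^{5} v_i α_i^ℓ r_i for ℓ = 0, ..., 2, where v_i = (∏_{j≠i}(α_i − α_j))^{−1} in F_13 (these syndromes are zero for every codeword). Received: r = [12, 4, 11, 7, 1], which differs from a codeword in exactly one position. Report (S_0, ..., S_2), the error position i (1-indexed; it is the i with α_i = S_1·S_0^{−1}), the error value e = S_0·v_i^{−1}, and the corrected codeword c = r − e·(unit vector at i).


S = (2, 3, 11), error at position 5, error magnitude e = 6, c = [12, 4, 11, 7, 8].

Step 1: column multipliers v_i = (∏_{j≠i}(α_i − α_j))^{−1} mod 13.
  i = 1 (α = 11): (11−5)(11−7)(11−4)(11−8) = 6·4·7·3 = 504 ≡ 10, so v_1 = 10^{−1} = 4 (mod 13).
  i = 2 (α = 5): (5−11)(5−7)(5−4)(5−8) = (−6)·(−2)·1·(−3) = −36 ≡ 3, so v_2 = 3^{−1} = 9 (mod 13).
  i = 3 (α = 7): (7−11)(7−5)(7−4)(7−8) = (−4)·2·3·(−1) = 24 ≡ 11, so v_3 = 11^{−1} = 6 (mod 13).
  i = 4 (α = 4): (4−11)(4−5)(4−7)(4−8) = (−7)·(−1)·(−3)·(−4) = 84 ≡ 6, so v_4 = 6^{−1} = 11 (mod 13).
  i = 5 (α = 8): (8−11)(8−5)(8−7)(8−4) = (−3)·3·1·4 = −36 ≡ 3, so v_5 = 3^{−1} = 9 (mod 13).
  v = [4, 9, 6, 11, 9].
Step 2: syndromes of r = [12, 4, 11, 7, 1] (all sums mod 13).
  S_0 = Σ v_i r_i = 4·12 + 9·4 + 6·11 + 11·7 + 9·1 = 236 ≡ 2.
  S_1 = Σ v_i α_i r_i = 4·11·12 + 9·5·4 + 6·7·11 + 11·4·7 + 9·8·1 = 1550 ≡ 3.
  α_i^2 mod 13 = [4, 12, 10, 3, 12].
  S_2 = Σ v_i α_i^2 r_i = 4·4·12 + 9·12·4 + 6·10·11 + 11·3·7 + 9·12·1 = 1623 ≡ 11.
  S = (2, 3, 11) ≠ 0, so r is not a codeword (an error is present).
Step 3: locate the error. For a single error e at position i, S_ℓ = v_i·e·α_i^ℓ, so α_err = S_1/S_0.
  S_0^{−1} = 2^{−1} = 7 (mod 13), so α_err = 3·7 = 21 ≡ 8 = α_5. Error position i = 5.
  Consistency check: S_2/S_1 = 11·9 = 99 ≡ 8 = α_err ✓ (single-error assumption holds).
Step 4: error magnitude e = S_0/v_5 = S_0·∏_{j≠5}(α_5 − α_j) = 2·3 = 6 ≡ 6 (mod 13).
Step 5: correct position 5: c_5 = r_5 − e = 1 − 6 ≡ 8 (mod 13). Hence c = [12, 4, 11, 7, 8].
  Check: interpolating c through the α_i gives m(x) = 6 + 10·x (degree < 2) with m(α_i) = c_i for every i, so c is indeed a codeword.


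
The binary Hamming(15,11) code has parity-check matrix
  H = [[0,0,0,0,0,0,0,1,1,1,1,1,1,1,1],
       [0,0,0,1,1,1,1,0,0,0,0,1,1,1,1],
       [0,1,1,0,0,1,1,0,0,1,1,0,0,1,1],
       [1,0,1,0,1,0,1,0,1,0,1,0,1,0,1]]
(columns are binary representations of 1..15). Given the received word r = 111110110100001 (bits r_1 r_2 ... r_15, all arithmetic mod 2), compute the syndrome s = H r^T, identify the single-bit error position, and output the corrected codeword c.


s = (1, 0, 1, 1)^T, error position = 11, corrected codeword c = 111110110110001

Compute s = H r^T mod 2 one row at a time:
  s_1 = 1 + 0 + 1 + 0 + 0 + 0 + 0 + 1 = 3 ≡ 1 (mod 2).
  s_2 = 1 + 1 + 0 + 1 + 0 + 0 + 0 + 1 = 4 ≡ 0 (mod 2).
  s_3 = 1 + 1 + 0 + 1 + 1 + 0 + 0 + 1 = 5 ≡ 1 (mod 2).
  s_4 = 1 + 1 + 1 + 1 + 0 + 0 + 0 + 1 = 5 ≡ 1 (mod 2).
s = (1, 0, 1, 1)^T — this equals column 11 of H (binary 1011), so error is at position 11.
Correct: flip bit 11 of r = 111110110100001 to get c = 111110110110001.


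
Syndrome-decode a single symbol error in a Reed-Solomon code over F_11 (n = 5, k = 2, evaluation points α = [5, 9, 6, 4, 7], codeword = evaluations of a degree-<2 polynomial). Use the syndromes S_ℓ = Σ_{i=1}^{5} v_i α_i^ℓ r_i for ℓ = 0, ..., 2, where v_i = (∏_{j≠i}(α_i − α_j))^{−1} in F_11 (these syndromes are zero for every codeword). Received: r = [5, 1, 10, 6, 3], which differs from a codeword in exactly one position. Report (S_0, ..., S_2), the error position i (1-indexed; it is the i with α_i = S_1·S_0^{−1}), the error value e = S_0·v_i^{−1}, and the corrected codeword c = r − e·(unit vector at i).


S = (1, 6, 3), error at position 3, error magnitude e = 6, c = [5, 1, 4, 6, 3].

Step 1: column multipliers v_i = (∏_{j≠i}(α_i − α_j))^{−1} mod 11.
  i = 1 (α = 5): (5−9)(5−6)(5−4)(5−7) = (−4)·(−1)·1·(−2) = −8 ≡ 3, so v_1 = 3^{−1} = 4 (mod 11).
  i = 2 (α = 9): (9−5)(9−6)(9−4)(9−7) = 4·3·5·2 = 120 ≡ 10, so v_2 = 10^{−1} = 10 (mod 11).
  i = 3 (α = 6): (6−5)(6−9)(6−4)(6−7) = 1·(−3)·2·(−1) = 6 ≡ 6, so v_3 = 6^{−1} = 2 (mod 11).
  i = 4 (α = 4): (4−5)(4−9)(4−6)(4−7) = (−1)·(−5)·(−2)·(−3) = 30 ≡ 8, so v_4 = 8^{−1} = 7 (mod 11).
  i = 5 (α = 7): (7−5)(7−9)(7−6)(7−4) = 2·(−2)·1·3 = −12 ≡ 10, so v_5 = 10^{−1} = 10 (mod 11).
  v = [4, 10, 2, 7, 10].
Step 2: syndromes of r = [5, 1, 10, 6, 3] (all sums mod 11).
  S_0 = Σ v_i r_i = 4·5 + 10·1 + 2·10 + 7·6 + 10·3 = 122 ≡ 1.
  S_1 = Σ v_i α_i r_i = 4·5·5 + 10·9·1 + 2·6·10 + 7·4·6 + 10·7·3 = 688 ≡ 6.
  α_i^2 mod 11 = [3, 4, 3, 5, 5].
  S_2 = Σ v_i α_i^2 r_i = 4·3·5 + 10·4·1 + 2·3·10 + 7·5·6 + 10·5·3 = 520 ≡ 3.
  S = (1, 6, 3) ≠ 0, so r is not a codeword (an error is present).
Step 3: locate the error. For a single error e at position i, S_ℓ = v_i·e·α_i^ℓ, so α_err = S_1/S_0.
  S_0^{−1} = 1^{−1} = 1 (mod 11), so α_err = 6·1 = 6 ≡ 6 = α_3. Error position i = 3.
  Consistency check: S_2/S_1 = 3·2 = 6 ≡ 6 = α_err ✓ (single-error assumption holds).
Step 4: error magnitude e = S_0/v_3 = S_0·∏_{j≠3}(α_3 − α_j) = 1·6 = 6 ≡ 6 (mod 11).
Step 5: correct position 3: c_3 = r_3 − e = 10 − 6 ≡ 4 (mod 11). Hence c = [5, 1, 4, 6, 3].
  Check: interpolating c through the α_i gives m(x) = 10 + 10·x (degree < 2) with m(α_i) = c_i for every i, so c is indeed a codeword.


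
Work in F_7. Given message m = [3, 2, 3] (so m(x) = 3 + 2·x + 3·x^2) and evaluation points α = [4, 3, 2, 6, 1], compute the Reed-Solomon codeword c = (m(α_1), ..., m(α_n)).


c = [3, 1, 5, 4, 1]

Message polynomial: m(x) = 3 + 2·x + 3·x^2 (mod 7).
For each evaluation point α_i, compute m(α_i) mod 7:
  α_1 = 4: Horner steps 3 → 0 → 3, so m(4) = 3.
  α_2 = 3: Horner steps 3 → 4 → 1, so m(3) = 1.
  α_3 = 2: Horner steps 3 → 1 → 5, so m(2) = 5.
  α_4 = 6: Horner steps 3 → 6 → 4, so m(6) = 4.
  α_5 = 1: Horner steps 3 → 5 → 1, so m(1) = 1.
Codeword c = [3, 1, 5, 4, 1] ∈ F_7^5.


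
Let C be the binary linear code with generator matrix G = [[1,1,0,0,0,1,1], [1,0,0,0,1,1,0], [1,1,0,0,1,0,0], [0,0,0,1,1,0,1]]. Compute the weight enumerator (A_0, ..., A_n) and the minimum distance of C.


Weight distribution: A_0 = 1, A_2 = 4, A_3 = 6, A_4 = 3, A_5 = 2. Minimum distance d = 2.

Enumerate all 2^4 = 16 messages m ∈ F_2^4.
For each, compute codeword c = mG in F_2^7, then tally its weight.
  m = 0000 → c = 0000000, weight = 0.
  m = 1000 → c = 1100011, weight = 4.
  m = 0100 → c = 1000110, weight = 3.
  m = 1100 → c = 0100101, weight = 3.
  m = 0010 → c = 1100100, weight = 3.
  m = 1010 → c = 0000111, weight = 3.
  m = 0110 → c = 0100010, weight = 2.
  m = 1110 → c = 1000001, weight = 2.
  m = 0001 → c = 0001101, weight = 3.
  m = 1001 → c = 1101110, weight = 5.
  m = 0101 → c = 1001011, weight = 4.
  m = 1101 → c = 0101000, weight = 2.
  m = 0011 → c = 1101001, weight = 4.
  m = 1011 → c = 0001010, weight = 2.
  m = 0111 → c = 0101111, weight = 5.
  m = 1111 → c = 1001100, weight = 3.
Tally weights:
  weight 0: 1 codewords.
  weight 2: 4 codewords.
  weight 3: 6 codewords.
  weight 4: 3 codewords.
  weight 5: 2 codewords.
Minimum distance d = smallest w > 0 with A_w > 0 = 2.
Sanity: Σ A_w = 16 = 2^4 = 16 ✓.


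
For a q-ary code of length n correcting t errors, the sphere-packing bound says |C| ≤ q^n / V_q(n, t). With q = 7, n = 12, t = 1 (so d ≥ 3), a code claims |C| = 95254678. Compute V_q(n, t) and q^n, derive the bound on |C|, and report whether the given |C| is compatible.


V_q(n, t) = 73, q^n = 13841287201, Hamming bound = 189606673, |C| = 95254678 ≤ bound (satisfied).

Step 1: Compute V_q(n, t) = Σ_{j=0}^1 C(n, j) (q−1)^j.
  j = 0: C(12,0)·(6)^0 = 1·1 = 1.
  j = 1: C(12,1)·(6)^1 = 12·6 = 72.
  V_q(n, t) = 1 + 72 = 73.
Step 2: q^n = 7^12 = 13841287201.
Step 3: Hamming bound ⌊q^n / V_q(n,t)⌋ = ⌊13841287201/73⌋ = 189606673.
Step 4: Compare |C| = 95254678 to 189606673: satisfied.
The claimed |C| lies below the Hamming bound.


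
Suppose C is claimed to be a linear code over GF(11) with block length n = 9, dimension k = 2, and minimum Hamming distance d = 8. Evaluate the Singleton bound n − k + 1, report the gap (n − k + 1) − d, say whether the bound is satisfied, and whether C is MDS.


Singleton RHS = n − k + 1 = 8, slack = 0, bound satisfied, MDS.

Singleton bound: d ≤ n − k + 1.
Here n = 9, k = 2, so n − k + 1 = 8.
Given d = 8, check d ≤ 8: YES.
Slack = (n − k + 1) − d = 0.
The code is MDS (slack = 0).
Description: the claimed parameters are [9, 2, 8]_11; such a code would be MDS (meets Singleton bound).


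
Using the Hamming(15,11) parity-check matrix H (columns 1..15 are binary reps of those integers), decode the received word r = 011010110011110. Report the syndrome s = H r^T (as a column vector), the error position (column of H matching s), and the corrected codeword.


s = (1, 1, 1, 1)^T, error position = 15, corrected codeword c = 011010110011111

Compute s = H r^T mod 2 one row at a time:
  s_1 = 1 + 0 + 0 + 1 + 1 + 1 + 1 + 0 = 5 ≡ 1 (mod 2).
  s_2 = 0 + 1 + 0 + 1 + 1 + 1 + 1 + 0 = 5 ≡ 1 (mod 2).
  s_3 = 1 + 1 + 0 + 1 + 0 + 1 + 1 + 0 = 5 ≡ 1 (mod 2).
  s_4 = 0 + 1 + 1 + 1 + 0 + 1 + 1 + 0 = 5 ≡ 1 (mod 2).
s = (1, 1, 1, 1)^T — this equals column 15 of H (binary 1111), so error is at position 15.
Correct: flip bit 15 of r = 011010110011110 to get c = 011010110011111.


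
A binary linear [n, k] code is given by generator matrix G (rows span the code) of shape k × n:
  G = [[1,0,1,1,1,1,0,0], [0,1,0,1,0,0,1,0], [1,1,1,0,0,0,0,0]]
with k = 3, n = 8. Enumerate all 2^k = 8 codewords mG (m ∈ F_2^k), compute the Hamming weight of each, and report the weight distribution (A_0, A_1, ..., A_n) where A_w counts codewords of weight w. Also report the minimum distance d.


Weight distribution: A_0 = 1, A_3 = 3, A_4 = 2, A_5 = 1, A_6 = 1. Minimum distance d = 3.

Enumerate all 2^3 = 8 messages m ∈ F_2^3.
For each, compute codeword c = mG in F_2^8, then tally its weight.
  m = 000 → c = 00000000, weight = 0.
  m = 100 → c = 10111100, weight = 5.
  m = 010 → c = 01010010, weight = 3.
  m = 110 → c = 11101110, weight = 6.
  m = 001 → c = 11100000, weight = 3.
  m = 101 → c = 01011100, weight = 4.
  m = 011 → c = 10110010, weight = 4.
  m = 111 → c = 00001110, weight = 3.
Tally weights:
  weight 0: 1 codewords.
  weight 3: 3 codewords.
  weight 4: 2 codewords.
  weight 5: 1 codewords.
  weight 6: 1 codewords.
Minimum distance d = smallest w > 0 with A_w > 0 = 3.
Sanity: Σ A_w = 8 = 2^3 = 8 ✓.


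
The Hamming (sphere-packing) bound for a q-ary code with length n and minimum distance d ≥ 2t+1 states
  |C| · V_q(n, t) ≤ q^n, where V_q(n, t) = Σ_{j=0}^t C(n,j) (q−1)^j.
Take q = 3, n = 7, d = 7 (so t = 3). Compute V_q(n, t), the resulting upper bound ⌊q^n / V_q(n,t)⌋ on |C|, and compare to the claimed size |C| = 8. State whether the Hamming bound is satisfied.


V_q(n, t) = 379, q^n = 2187, Hamming bound = 5, |C| = 8 > bound (violated).

Step 1: Compute V_q(n, t) = Σ_{j=0}^3 C(n, j) (q−1)^j.
  j = 0: C(7,0)·(2)^0 = 1·1 = 1.
  j = 1: C(7,1)·(2)^1 = 7·2 = 14.
  j = 2: C(7,2)·(2)^2 = 21·4 = 84.
  j = 3: C(7,3)·(2)^3 = 35·8 = 280.
  V_q(n, t) = 1 + 14 + 84 + 280 = 379.
Step 2: q^n = 3^7 = 2187.
Step 3: Hamming bound ⌊q^n / V_q(n,t)⌋ = ⌊2187/379⌋ = 5.
Step 4: Compare |C| = 8 to 5: violated.
The claimed |C| lies above the Hamming bound, so no 3-ary code of length 7 with d ≥ 7 can have 8 codewords.


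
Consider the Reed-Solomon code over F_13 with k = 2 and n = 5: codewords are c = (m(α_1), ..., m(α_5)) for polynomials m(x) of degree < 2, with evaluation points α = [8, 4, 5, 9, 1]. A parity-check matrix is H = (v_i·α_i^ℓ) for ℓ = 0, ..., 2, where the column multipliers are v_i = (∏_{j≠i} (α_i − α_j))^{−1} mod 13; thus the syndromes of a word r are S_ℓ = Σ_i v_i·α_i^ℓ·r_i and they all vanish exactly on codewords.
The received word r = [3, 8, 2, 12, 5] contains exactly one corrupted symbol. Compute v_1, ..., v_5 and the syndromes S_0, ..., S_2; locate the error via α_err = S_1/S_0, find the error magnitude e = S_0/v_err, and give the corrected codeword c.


S = (3, 12, 9), error at position 2, error magnitude e = 2, c = [3, 6, 2, 12, 5].

Step 1: column multipliers v_i = (∏_{j≠i}(α_i − α_j))^{−1} mod 13.
  i = 1 (α = 8): (8−4)(8−5)(8−9)(8−1) = 4·3·(−1)·7 = −84 ≡ 7, so v_1 = 7^{−1} = 2 (mod 13).
  i = 2 (α = 4): (4−8)(4−5)(4−9)(4−1) = (−4)·(−1)·(−5)·3 = −60 ≡ 5, so v_2 = 5^{−1} = 8 (mod 13).
  i = 3 (α = 5): (5−8)(5−4)(5−9)(5−1) = (−3)·1·(−4)·4 = 48 ≡ 9, so v_3 = 9^{−1} = 3 (mod 13).
  i = 4 (α = 9): (9−8)(9−4)(9−5)(9−1) = 1·5·4·8 = 160 ≡ 4, so v_4 = 4^{−1} = 10 (mod 13).
  i = 5 (α = 1): (1−8)(1−4)(1−5)(1−9) = (−7)·(−3)·(−4)·(−8) = 672 ≡ 9, so v_5 = 9^{−1} = 3 (mod 13).
  v = [2, 8, 3, 10, 3].
Step 2: syndromes of r = [3, 8, 2, 12, 5] (all sums mod 13).
  S_0 = Σ v_i r_i = 2·3 + 8·8 + 3·2 + 10·12 + 3·5 = 211 ≡ 3.
  S_1 = Σ v_i α_i r_i = 2·8·3 + 8·4·8 + 3·5·2 + 10·9·12 + 3·1·5 = 1429 ≡ 12.
  α_i^2 mod 13 = [12, 3, 12, 3, 1].
  S_2 = Σ v_i α_i^2 r_i = 2·12·3 + 8·3·8 + 3·12·2 + 10·3·12 + 3·1·5 = 711 ≡ 9.
  S = (3, 12, 9) ≠ 0, so r is not a codeword (an error is present).
Step 3: locate the error. For a single error e at position i, S_ℓ = v_i·e·α_i^ℓ, so α_err = S_1/S_0.
  S_0^{−1} = 3^{−1} = 9 (mod 13), so α_err = 12·9 = 108 ≡ 4 = α_2. Error position i = 2.
  Consistency check: S_2/S_1 = 9·12 = 108 ≡ 4 = α_err ✓ (single-error assumption holds).
Step 4: error magnitude e = S_0/v_2 = S_0·∏_{j≠2}(α_2 − α_j) = 3·5 = 15 ≡ 2 (mod 13).
Step 5: correct position 2: c_2 = r_2 − e = 8 − 2 ≡ 6 (mod 13). Hence c = [3, 6, 2, 12, 5].
  Check: interpolating c through the α_i gives m(x) = 9 + 9·x (degree < 2) with m(α_i) = c_i for every i, so c is indeed a codeword.


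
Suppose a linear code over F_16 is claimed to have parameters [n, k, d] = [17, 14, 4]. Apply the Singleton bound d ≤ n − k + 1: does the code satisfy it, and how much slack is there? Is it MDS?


Singleton RHS = n − k + 1 = 4, slack = 0, bound satisfied, MDS.

Singleton bound: d ≤ n − k + 1.
Here n = 17, k = 14, so n − k + 1 = 4.
Given d = 4, check d ≤ 4: YES.
Slack = (n − k + 1) − d = 0.
The code is MDS (slack = 0).
Description: the claimed parameters are [17, 14, 4]_16; such a code would be MDS (meets Singleton bound).


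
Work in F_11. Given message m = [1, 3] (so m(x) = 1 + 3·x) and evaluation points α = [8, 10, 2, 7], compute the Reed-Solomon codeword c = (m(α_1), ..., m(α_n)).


c = [3, 9, 7, 0]

Message polynomial: m(x) = 1 + 3·x (mod 11).
For each evaluation point α_i, compute m(α_i) mod 11:
  α_1 = 8: Horner steps 3 → 3, so m(8) = 3.
  α_2 = 10: Horner steps 3 → 9, so m(10) = 9.
  α_3 = 2: Horner steps 3 → 7, so m(2) = 7.
  α_4 = 7: Horner steps 3 → 0, so m(7) = 0.
Codeword c = [3, 9, 7, 0] ∈ F_11^4.


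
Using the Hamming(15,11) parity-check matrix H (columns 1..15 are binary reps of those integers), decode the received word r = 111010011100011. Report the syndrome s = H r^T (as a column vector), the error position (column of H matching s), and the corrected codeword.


s = (1, 1, 1, 1)^T, error position = 15, corrected codeword c = 111010011100010

Compute s = H r^T mod 2 one row at a time:
  s_1 = 1 + 1 + 1 + 0 + 0 + 0 + 1 + 1 = 5 ≡ 1 (mod 2).
  s_2 = 0 + 1 + 0 + 0 + 0 + 0 + 1 + 1 = 3 ≡ 1 (mod 2).
  s_3 = 1 + 1 + 0 + 0 + 1 + 0 + 1 + 1 = 5 ≡ 1 (mod 2).
  s_4 = 1 + 1 + 1 + 0 + 1 + 0 + 0 + 1 = 5 ≡ 1 (mod 2).
s = (1, 1, 1, 1)^T — this equals column 15 of H (binary 1111), so error is at position 15.
Correct: flip bit 15 of r = 111010011100011 to get c = 111010011100010.


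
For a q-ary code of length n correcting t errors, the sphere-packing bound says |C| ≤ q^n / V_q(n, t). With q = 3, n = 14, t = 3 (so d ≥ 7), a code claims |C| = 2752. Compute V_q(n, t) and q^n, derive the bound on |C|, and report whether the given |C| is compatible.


V_q(n, t) = 3305, q^n = 4782969, Hamming bound = 1447, |C| = 2752 > bound (violated).

Step 1: Compute V_q(n, t) = Σ_{j=0}^3 C(n, j) (q−1)^j.
  j = 0: C(14,0)·(2)^0 = 1·1 = 1.
  j = 1: C(14,1)·(2)^1 = 14·2 = 28.
  j = 2: C(14,2)·(2)^2 = 91·4 = 364.
  j = 3: C(14,3)·(2)^3 = 364·8 = 2912.
  V_q(n, t) = 1 + 28 + 364 + 2912 = 3305.
Step 2: q^n = 3^14 = 4782969.
Step 3: Hamming bound ⌊q^n / V_q(n,t)⌋ = ⌊4782969/3305⌋ = 1447.
Step 4: Compare |C| = 2752 to 1447: violated.
The claimed |C| lies above the Hamming bound, so no 3-ary code of length 14 with d ≥ 7 can have 2752 codewords.


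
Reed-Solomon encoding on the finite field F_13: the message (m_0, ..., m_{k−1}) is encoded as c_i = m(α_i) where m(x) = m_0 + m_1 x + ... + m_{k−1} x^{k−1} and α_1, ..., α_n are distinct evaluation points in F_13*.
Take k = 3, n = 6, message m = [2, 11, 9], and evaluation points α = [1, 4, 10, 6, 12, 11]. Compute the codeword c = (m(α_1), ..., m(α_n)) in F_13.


c = [9, 8, 11, 2, 0, 3]

Message polynomial: m(x) = 2 + 11·x + 9·x^2 (mod 13).
For each evaluation point α_i, compute m(α_i) mod 13:
  α_1 = 1: Horner steps 9 → 7 → 9, so m(1) = 9.
  α_2 = 4: Horner steps 9 → 8 → 8, so m(4) = 8.
  α_3 = 10: Horner steps 9 → 10 → 11, so m(10) = 11.
  α_4 = 6: Horner steps 9 → 0 → 2, so m(6) = 2.
  α_5 = 12: Horner steps 9 → 2 → 0, so m(12) = 0.
  α_6 = 11: Horner steps 9 → 6 → 3, so m(11) = 3.
Codeword c = [9, 8, 11, 2, 0, 3] ∈ F_13^6.


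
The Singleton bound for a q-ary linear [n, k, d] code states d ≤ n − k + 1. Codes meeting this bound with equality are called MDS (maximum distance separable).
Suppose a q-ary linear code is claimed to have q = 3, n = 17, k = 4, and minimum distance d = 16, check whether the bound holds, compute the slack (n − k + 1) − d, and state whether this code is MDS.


Singleton RHS = n − k + 1 = 14, slack = -2, bound violated (no such code; not MDS).

Singleton bound: d ≤ n − k + 1.
Here n = 17, k = 4, so n − k + 1 = 14.
Given d = 16, check d ≤ 14: NO.
Slack = (n − k + 1) − d = -2.
The slack is negative: d = 16 exceeds n − k + 1 = 14 by 2, so the Singleton bound is violated and no linear [17, 4, 16]_3 code can exist. In particular it is not MDS (MDS requires d = n − k + 1 exactly).
Description: the claimed parameters are [17, 4, 16]_3; such a code would be impossible (violates the Singleton bound).


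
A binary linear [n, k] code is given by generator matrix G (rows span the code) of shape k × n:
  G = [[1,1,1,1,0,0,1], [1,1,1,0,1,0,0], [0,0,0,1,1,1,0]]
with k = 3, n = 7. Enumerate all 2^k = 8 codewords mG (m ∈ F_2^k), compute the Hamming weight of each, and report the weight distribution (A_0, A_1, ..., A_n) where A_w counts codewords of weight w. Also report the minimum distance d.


Weight distribution: A_0 = 1, A_2 = 1, A_3 = 2, A_4 = 1, A_5 = 2, A_6 = 1. Minimum distance d = 2.

Enumerate all 2^3 = 8 messages m ∈ F_2^3.
For each, compute codeword c = mG in F_2^7, then tally its weight.
  m = 000 → c = 0000000, weight = 0.
  m = 100 → c = 1111001, weight = 5.
  m = 010 → c = 1110100, weight = 4.
  m = 110 → c = 0001101, weight = 3.
  m = 001 → c = 0001110, weight = 3.
  m = 101 → c = 1110111, weight = 6.
  m = 011 → c = 1111010, weight = 5.
  m = 111 → c = 0000011, weight = 2.
Tally weights:
  weight 0: 1 codewords.
  weight 2: 1 codewords.
  weight 3: 2 codewords.
  weight 4: 1 codewords.
  weight 5: 2 codewords.
  weight 6: 1 codewords.
Minimum distance d = smallest w > 0 with A_w > 0 = 2.
Sanity: Σ A_w = 8 = 2^3 = 8 ✓.


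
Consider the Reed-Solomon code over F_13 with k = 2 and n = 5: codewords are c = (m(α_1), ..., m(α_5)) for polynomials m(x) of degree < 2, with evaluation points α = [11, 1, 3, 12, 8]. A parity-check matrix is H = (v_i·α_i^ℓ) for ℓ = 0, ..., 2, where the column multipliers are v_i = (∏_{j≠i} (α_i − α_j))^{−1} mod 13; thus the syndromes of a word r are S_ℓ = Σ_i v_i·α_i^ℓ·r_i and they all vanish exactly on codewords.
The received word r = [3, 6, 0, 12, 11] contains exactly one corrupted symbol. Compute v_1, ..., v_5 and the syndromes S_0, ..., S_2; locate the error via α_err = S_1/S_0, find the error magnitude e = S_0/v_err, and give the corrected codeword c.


S = (2, 9, 8), error at position 1, error magnitude e = 1, c = [2, 6, 0, 12, 11].

Step 1: column multipliers v_i = (∏_{j≠i}(α_i − α_j))^{−1} mod 13.
  i = 1 (α = 11): (11−1)(11−3)(11−12)(11−8) = 10·8·(−1)·3 = −240 ≡ 7, so v_1 = 7^{−1} = 2 (mod 13).
  i = 2 (α = 1): (1−11)(1−3)(1−12)(1−8) = (−10)·(−2)·(−11)·(−7) = 1540 ≡ 6, so v_2 = 6^{−1} = 11 (mod 13).
  i = 3 (α = 3): (3−11)(3−1)(3−12)(3−8) = (−8)·2·(−9)·(−5) = −720 ≡ 8, so v_3 = 8^{−1} = 5 (mod 13).
  i = 4 (α = 12): (12−11)(12−1)(12−3)(12−8) = 1·11·9·4 = 396 ≡ 6, so v_4 = 6^{−1} = 11 (mod 13).
  i = 5 (α = 8): (8−11)(8−1)(8−3)(8−12) = (−3)·7·5·(−4) = 420 ≡ 4, so v_5 = 4^{−1} = 10 (mod 13).
  v = [2, 11, 5, 11, 10].
Step 2: syndromes of r = [3, 6, 0, 12, 11] (all sums mod 13).
  S_0 = Σ v_i r_i = 2·3 + 11·6 + 5·0 + 11·12 + 10·11 = 314 ≡ 2.
  S_1 = Σ v_i α_i r_i = 2·11·3 + 11·1·6 + 5·3·0 + 11·12·12 + 10·8·11 = 2596 ≡ 9.
  α_i^2 mod 13 = [4, 1, 9, 1, 12].
  S_2 = Σ v_i α_i^2 r_i = 2·4·3 + 11·1·6 + 5·9·0 + 11·1·12 + 10·12·11 = 1542 ≡ 8.
  S = (2, 9, 8) ≠ 0, so r is not a codeword (an error is present).
Step 3: locate the error. For a single error e at position i, S_ℓ = v_i·e·α_i^ℓ, so α_err = S_1/S_0.
  S_0^{−1} = 2^{−1} = 7 (mod 13), so α_err = 9·7 = 63 ≡ 11 = α_1. Error position i = 1.
  Consistency check: S_2/S_1 = 8·3 = 24 ≡ 11 = α_err ✓ (single-error assumption holds).
Step 4: error magnitude e = S_0/v_1 = S_0·∏_{j≠1}(α_1 − α_j) = 2·7 = 14 ≡ 1 (mod 13).
Step 5: correct position 1: c_1 = r_1 − e = 3 − 1 ≡ 2 (mod 13). Hence c = [2, 6, 0, 12, 11].
  Check: interpolating c through the α_i gives m(x) = 9 + 10·x (degree < 2) with m(α_i) = c_i for every i, so c is indeed a codeword.


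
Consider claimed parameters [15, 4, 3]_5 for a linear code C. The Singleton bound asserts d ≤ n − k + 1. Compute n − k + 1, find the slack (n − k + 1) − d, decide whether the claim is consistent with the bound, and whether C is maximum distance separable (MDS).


Singleton RHS = n − k + 1 = 12, slack = 9, bound satisfied, not MDS.

Singleton bound: d ≤ n − k + 1.
Here n = 15, k = 4, so n − k + 1 = 12.
Given d = 3, check d ≤ 12: YES.
Slack = (n − k + 1) − d = 9.
The code is NOT MDS (slack = 9 > 0).
Description: the claimed parameters are [15, 4, 3]_5; such a code would be non-MDS.


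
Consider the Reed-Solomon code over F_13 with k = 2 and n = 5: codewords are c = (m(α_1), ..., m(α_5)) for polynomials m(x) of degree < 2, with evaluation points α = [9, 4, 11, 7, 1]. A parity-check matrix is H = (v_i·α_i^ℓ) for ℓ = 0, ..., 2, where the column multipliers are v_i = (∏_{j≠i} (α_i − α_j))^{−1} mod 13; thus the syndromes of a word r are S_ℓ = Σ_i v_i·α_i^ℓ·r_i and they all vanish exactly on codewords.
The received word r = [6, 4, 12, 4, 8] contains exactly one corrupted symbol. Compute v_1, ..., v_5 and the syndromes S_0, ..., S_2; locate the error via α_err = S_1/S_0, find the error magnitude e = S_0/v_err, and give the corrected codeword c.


S = (4, 2, 1), error at position 4, error magnitude e = 4, c = [6, 4, 12, 0, 8].

Step 1: column multipliers v_i = (∏_{j≠i}(α_i − α_j))^{−1} mod 13.
  i = 1 (α = 9): (9−4)(9−11)(9−7)(9−1) = 5·(−2)·2·8 = −160 ≡ 9, so v_1 = 9^{−1} = 3 (mod 13).
  i = 2 (α = 4): (4−9)(4−11)(4−7)(4−1) = (−5)·(−7)·(−3)·3 = −315 ≡ 10, so v_2 = 10^{−1} = 4 (mod 13).
  i = 3 (α = 11): (11−9)(11−4)(11−7)(11−1) = 2·7·4·10 = 560 ≡ 1, so v_3 = 1^{−1} = 1 (mod 13).
  i = 4 (α = 7): (7−9)(7−4)(7−11)(7−1) = (−2)·3·(−4)·6 = 144 ≡ 1, so v_4 = 1^{−1} = 1 (mod 13).
  i = 5 (α = 1): (1−9)(1−4)(1−11)(1−7) = (−8)·(−3)·(−10)·(−6) = 1440 ≡ 10, so v_5 = 10^{−1} = 4 (mod 13).
  v = [3, 4, 1, 1, 4].
Step 2: syndromes of r = [6, 4, 12, 4, 8] (all sums mod 13).
  S_0 = Σ v_i r_i = 3·6 + 4·4 + 1·12 + 1·4 + 4·8 = 82 ≡ 4.
  S_1 = Σ v_i α_i r_i = 3·9·6 + 4·4·4 + 1·11·12 + 1·7·4 + 4·1·8 = 418 ≡ 2.
  α_i^2 mod 13 = [3, 3, 4, 10, 1].
  S_2 = Σ v_i α_i^2 r_i = 3·3·6 + 4·3·4 + 1·4·12 + 1·10·4 + 4·1·8 = 222 ≡ 1.
  S = (4, 2, 1) ≠ 0, so r is not a codeword (an error is present).
Step 3: locate the error. For a single error e at position i, S_ℓ = v_i·e·α_i^ℓ, so α_err = S_1/S_0.
  S_0^{−1} = 4^{−1} = 10 (mod 13), so α_err = 2·10 = 20 ≡ 7 = α_4. Error position i = 4.
  Consistency check: S_2/S_1 = 1·7 = 7 ≡ 7 = α_err ✓ (single-error assumption holds).
Step 4: error magnitude e = S_0/v_4 = S_0·∏_{j≠4}(α_4 − α_j) = 4·1 = 4 ≡ 4 (mod 13).
Step 5: correct position 4: c_4 = r_4 − e = 4 − 4 ≡ 0 (mod 13). Hence c = [6, 4, 12, 0, 8].
  Check: interpolating c through the α_i gives m(x) = 5 + 3·x (degree < 2) with m(α_i) = c_i for every i, so c is indeed a codeword.


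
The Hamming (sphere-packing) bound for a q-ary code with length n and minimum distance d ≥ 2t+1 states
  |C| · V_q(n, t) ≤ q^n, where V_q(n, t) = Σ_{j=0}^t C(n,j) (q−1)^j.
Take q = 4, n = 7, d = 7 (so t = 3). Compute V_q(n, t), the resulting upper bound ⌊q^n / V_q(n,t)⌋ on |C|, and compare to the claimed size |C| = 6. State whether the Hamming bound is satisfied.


V_q(n, t) = 1156, q^n = 16384, Hamming bound = 14, |C| = 6 ≤ bound (satisfied).

Step 1: Compute V_q(n, t) = Σ_{j=0}^3 C(n, j) (q−1)^j.
  j = 0: C(7,0)·(3)^0 = 1·1 = 1.
  j = 1: C(7,1)·(3)^1 = 7·3 = 21.
  j = 2: C(7,2)·(3)^2 = 21·9 = 189.
  j = 3: C(7,3)·(3)^3 = 35·27 = 945.
  V_q(n, t) = 1 + 21 + 189 + 945 = 1156.
Step 2: q^n = 4^7 = 16384.
Step 3: Hamming bound ⌊q^n / V_q(n,t)⌋ = ⌊16384/1156⌋ = 14.
Step 4: Compare |C| = 6 to 14: satisfied.
The claimed |C| lies below the Hamming bound.


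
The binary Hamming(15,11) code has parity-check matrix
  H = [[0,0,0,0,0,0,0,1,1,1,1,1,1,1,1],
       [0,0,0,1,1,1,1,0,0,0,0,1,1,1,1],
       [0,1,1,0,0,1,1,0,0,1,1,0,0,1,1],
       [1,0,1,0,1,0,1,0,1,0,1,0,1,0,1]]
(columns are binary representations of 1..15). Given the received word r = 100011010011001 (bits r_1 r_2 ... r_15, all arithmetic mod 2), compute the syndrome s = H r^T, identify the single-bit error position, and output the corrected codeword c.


s = (0, 0, 1, 0)^T, error position = 2, corrected codeword c = 110011010011001

Compute s = H r^T mod 2 one row at a time:
  s_1 = 1 + 0 + 0 + 1 + 1 + 0 + 0 + 1 = 4 ≡ 0 (mod 2).
  s_2 = 0 + 1 + 1 + 0 + 1 + 0 + 0 + 1 = 4 ≡ 0 (mod 2).
  s_3 = 0 + 0 + 1 + 0 + 0 + 1 + 0 + 1 = 3 ≡ 1 (mod 2).
  s_4 = 1 + 0 + 1 + 0 + 0 + 1 + 0 + 1 = 4 ≡ 0 (mod 2).
s = (0, 0, 1, 0)^T — this equals column 2 of H (binary 0010), so error is at position 2.
Correct: flip bit 2 of r = 100011010011001 to get c = 110011010011001.


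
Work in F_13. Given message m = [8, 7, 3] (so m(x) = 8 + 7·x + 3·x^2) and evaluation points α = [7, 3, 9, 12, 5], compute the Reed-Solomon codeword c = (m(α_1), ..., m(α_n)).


c = [9, 4, 2, 4, 1]

Message polynomial: m(x) = 8 + 7·x + 3·x^2 (mod 13).
For each evaluation point α_i, compute m(α_i) mod 13:
  α_1 = 7: Horner steps 3 → 2 → 9, so m(7) = 9.
  α_2 = 3: Horner steps 3 → 3 → 4, so m(3) = 4.
  α_3 = 9: Horner steps 3 → 8 → 2, so m(9) = 2.
  α_4 = 12: Horner steps 3 → 4 → 4, so m(12) = 4.
  α_5 = 5: Horner steps 3 → 9 → 1, so m(5) = 1.
Codeword c = [9, 4, 2, 4, 1] ∈ F_13^5.


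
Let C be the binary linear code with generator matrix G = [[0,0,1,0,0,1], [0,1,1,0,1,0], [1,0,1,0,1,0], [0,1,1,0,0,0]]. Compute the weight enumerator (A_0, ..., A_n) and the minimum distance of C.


Weight distribution: A_0 = 1, A_1 = 1, A_2 = 6, A_3 = 6, A_4 = 1, A_5 = 1. Minimum distance d = 1.

Enumerate all 2^4 = 16 messages m ∈ F_2^4.
For each, compute codeword c = mG in F_2^6, then tally its weight.
  m = 0000 → c = 000000, weight = 0.
  m = 1000 → c = 001001, weight = 2.
  m = 0100 → c = 011010, weight = 3.
  m = 1100 → c = 010011, weight = 3.
  m = 0010 → c = 101010, weight = 3.
  m = 1010 → c = 100011, weight = 3.
  m = 0110 → c = 110000, weight = 2.
  m = 1110 → c = 111001, weight = 4.
  m = 0001 → c = 011000, weight = 2.
  m = 1001 → c = 010001, weight = 2.
  m = 0101 → c = 000010, weight = 1.
  m = 1101 → c = 001011, weight = 3.
  m = 0011 → c = 110010, weight = 3.
  m = 1011 → c = 111011, weight = 5.
  m = 0111 → c = 101000, weight = 2.
  m = 1111 → c = 100001, weight = 2.
Tally weights:
  weight 0: 1 codewords.
  weight 1: 1 codewords.
  weight 2: 6 codewords.
  weight 3: 6 codewords.
  weight 4: 1 codewords.
  weight 5: 1 codewords.
Minimum distance d = smallest w > 0 with A_w > 0 = 1.
Sanity: Σ A_w = 16 = 2^4 = 16 ✓.
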